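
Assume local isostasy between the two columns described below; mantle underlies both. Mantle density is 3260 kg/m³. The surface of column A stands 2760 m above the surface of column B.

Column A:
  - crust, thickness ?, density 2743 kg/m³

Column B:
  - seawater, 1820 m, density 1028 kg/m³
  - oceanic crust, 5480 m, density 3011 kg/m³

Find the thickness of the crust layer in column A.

Take the compensation level at the base of the deeper column (depth z_c below the surface of column A) and equate Σ ρ_i t_i down to z_c; mantle fills any gap and the z_c terms cancel.
Column A: x×2743 + (z_c − 0 − x)×3260
Column B: 2760×0 + 1820×1028 + 5480×3011 + (z_c − 2760 − 7300)×3260
The z_c×3260 term appears on both sides and cancels. Collect the known terms of each column as K = Σ(ρt)_known − 3260 × (depth of known layers): K_A = 0 − 3260×0 = 0; K_B = 18371240 − 3260×(2760 + 7300) = −14424360.
Balance: K_A − x×(3260 − 2743) = K_B, so x = (K_A − K_B)/(3260 − 2743) = 14424400/517 = 27900 m.

27900 m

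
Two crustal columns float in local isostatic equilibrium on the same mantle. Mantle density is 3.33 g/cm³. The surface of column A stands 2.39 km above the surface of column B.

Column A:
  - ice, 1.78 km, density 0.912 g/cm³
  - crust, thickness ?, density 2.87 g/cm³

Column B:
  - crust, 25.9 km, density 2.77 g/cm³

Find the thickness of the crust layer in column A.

39.5 km

Take the compensation level at the base of the deeper column (depth z_c below the surface of column A) and equate Σ ρ_i t_i down to z_c; mantle fills any gap and the z_c terms cancel.
Column A: 1.78×0.912 + x×2.87 + (z_c − 1.78 − x)×3.33
Column B: 2.39×0 + 25.9×2.77 + (z_c − 2.39 − 25.9)×3.33
The z_c×3.33 term appears on both sides and cancels. Collect the known terms of each column as K = Σ(ρt)_known − 3.33 × (depth of known layers): K_A = 1.62336 − 3.33×1.78 = −4.30404; K_B = 71.743 − 3.33×(2.39 + 25.9) = −22.4627.
Balance: K_A − x×(3.33 − 2.87) = K_B, so x = (K_A − K_B)/(3.33 − 2.87) = 18.1587/0.46 = 39.5 km.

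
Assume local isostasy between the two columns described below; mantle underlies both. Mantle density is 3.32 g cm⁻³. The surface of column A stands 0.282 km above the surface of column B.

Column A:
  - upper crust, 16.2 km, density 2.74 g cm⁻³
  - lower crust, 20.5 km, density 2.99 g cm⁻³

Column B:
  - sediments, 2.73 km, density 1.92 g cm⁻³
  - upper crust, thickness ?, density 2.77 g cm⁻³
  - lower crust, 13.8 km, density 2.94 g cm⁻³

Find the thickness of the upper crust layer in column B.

Take the compensation level at the base of the deeper column (depth z_c below the surface of column A) and equate Σ ρ_i t_i down to z_c; mantle fills any gap and the z_c terms cancel.
Column A: 16.2×2.74 + 20.5×2.99 + (z_c − 36.7)×3.32
Column B: 0.282×0 + 2.73×1.92 + x×2.77 + 13.8×2.94 + (z_c − 0.282 − 16.53 − x)×3.32
The z_c×3.32 term appears on both sides and cancels. Collect the known terms of each column as K = Σ(ρt)_known − 3.32 × (depth of known layers): K_A = 105.683 − 3.32×36.7 = −16.161; K_B = 45.8136 − 3.32×(0.282 + 16.53) = −10.00224.
Balance: K_A = K_B − x×(3.32 − 2.77), so x = (K_B − K_A)/(3.32 − 2.77) = 6.15876/0.55 = 11.2 km.

11.2 km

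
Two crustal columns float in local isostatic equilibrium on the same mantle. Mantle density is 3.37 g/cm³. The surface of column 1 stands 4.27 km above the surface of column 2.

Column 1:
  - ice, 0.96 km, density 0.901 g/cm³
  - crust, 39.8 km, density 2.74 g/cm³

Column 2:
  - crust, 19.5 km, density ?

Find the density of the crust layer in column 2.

2.7 g/cm³

Take the compensation level at the base of the deeper column (depth z_c below the surface of column 1) and equate Σ ρ_i t_i down to z_c; mantle fills any gap and the z_c terms cancel.
Column 1: 0.96×0.901 + 39.8×2.74 + (z_c − 40.76)×3.37
Column 2: 4.27×0 + 19.5×ρ + (z_c − 4.27 − 19.5)×3.37
The z_c×3.37 term appears on both sides and cancels. Collect the known terms of each column as K = Σ(ρt)_known − 3.37 × (depth of known layers): K_1 = 109.91696 − 3.37×40.76 = −27.44424; K_2 = 0 − 3.37×(4.27 + 19.5) = −80.1049.
Balance: K_1 = K_2 + 19.5×ρ, so ρ = (K_1 − K_2)/19.5 = 52.6607/19.5 = 2.7 g/cm³.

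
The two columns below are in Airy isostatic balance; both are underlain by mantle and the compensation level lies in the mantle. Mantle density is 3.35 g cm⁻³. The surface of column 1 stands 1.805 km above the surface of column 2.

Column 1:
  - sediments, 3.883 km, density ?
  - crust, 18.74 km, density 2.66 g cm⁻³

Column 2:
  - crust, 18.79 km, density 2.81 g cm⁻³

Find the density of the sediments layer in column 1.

Take the compensation level at the base of the deeper column (depth z_c below the surface of column 1) and equate Σ ρ_i t_i down to z_c; mantle fills any gap and the z_c terms cancel.
Column 1: 3.883×ρ + 18.74×2.66 + (z_c − 22.623)×3.35
Column 2: 1.805×0 + 18.79×2.81 + (z_c − 1.805 − 18.79)×3.35
The z_c×3.35 term appears on both sides and cancels. Collect the known terms of each column as K = Σ(ρt)_known − 3.35 × (depth of known layers): K_1 = 49.8484 − 3.35×22.623 = −25.93865; K_2 = 52.7999 − 3.35×(1.805 + 18.79) = −16.19335.
Balance: K_1 + 3.883×ρ = K_2, so ρ = (K_2 − K_1)/3.883 = 9.7453/3.883 = 2.51 g cm⁻³.

2.51 g cm⁻³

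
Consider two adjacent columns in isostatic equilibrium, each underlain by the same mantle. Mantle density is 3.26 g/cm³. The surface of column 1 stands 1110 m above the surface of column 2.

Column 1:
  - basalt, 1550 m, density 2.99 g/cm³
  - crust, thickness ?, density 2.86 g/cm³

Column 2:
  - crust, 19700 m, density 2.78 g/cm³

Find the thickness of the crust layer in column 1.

Take the compensation level at the base of the deeper column (depth z_c below the surface of column 1) and equate Σ ρ_i t_i down to z_c; mantle fills any gap and the z_c terms cancel.
Column 1: 1550×2.99 + x×2.86 + (z_c − 1550 − x)×3.26
Column 2: 1110×0 + 19700×2.78 + (z_c − 1110 − 19700)×3.26
The z_c×3.26 term appears on both sides and cancels. Collect the known terms of each column as K = Σ(ρt)_known − 3.26 × (depth of known layers): K_1 = 4634.5 − 3.26×1550 = −418.5; K_2 = 54766 − 3.26×(1110 + 19700) = −13074.6.
Balance: K_1 − x×(3.26 − 2.86) = K_2, so x = (K_1 − K_2)/(3.26 − 2.86) = 12656.1/0.4 = 31600 m.

31600 m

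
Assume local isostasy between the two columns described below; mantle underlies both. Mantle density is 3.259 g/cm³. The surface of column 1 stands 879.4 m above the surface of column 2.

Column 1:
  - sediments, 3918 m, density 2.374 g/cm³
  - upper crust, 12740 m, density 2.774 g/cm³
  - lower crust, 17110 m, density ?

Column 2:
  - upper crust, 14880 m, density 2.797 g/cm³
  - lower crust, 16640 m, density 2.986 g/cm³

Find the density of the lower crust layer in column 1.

Take the compensation level at the base of the deeper column (depth z_c below the surface of column 1) and equate Σ ρ_i t_i down to z_c; mantle fills any gap and the z_c terms cancel.
Column 1: 3918×2.374 + 12740×2.774 + 17110×ρ + (z_c − 33768)×3.259
Column 2: 879.4×0 + 14880×2.797 + 16640×2.986 + (z_c − 879.4 − 31520)×3.259
The z_c×3.259 term appears on both sides and cancels. Collect the known terms of each column as K = Σ(ρt)_known − 3.259 × (depth of known layers): K_1 = 44642.092 − 3.259×33768 = −65407.82; K_2 = 91306.4 − 3.259×(879.4 + 31520) = −14283.2446.
Balance: K_1 + 17110×ρ = K_2, so ρ = (K_2 − K_1)/17110 = 51124.6/17110 = 2.99 g/cm³.

2.99 g/cm³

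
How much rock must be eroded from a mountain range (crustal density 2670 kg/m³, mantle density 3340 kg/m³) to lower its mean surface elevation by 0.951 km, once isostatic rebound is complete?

4.74 km

Net drop Δ = e − u = e − e ρ_c/ρ_m = e (ρ_m − ρ_c)/ρ_m.
e = Δ ρ_m/(ρ_m − ρ_c) = 0.951 km × 3340/670 = 4.74 km.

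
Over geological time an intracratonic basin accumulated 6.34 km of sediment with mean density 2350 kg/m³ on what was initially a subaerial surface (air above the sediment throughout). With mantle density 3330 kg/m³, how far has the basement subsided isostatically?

Subaerial load: s = t ρ_sed / ρ_m = 6.34 km × 2350/3330 = 4.47 km.

4.47 km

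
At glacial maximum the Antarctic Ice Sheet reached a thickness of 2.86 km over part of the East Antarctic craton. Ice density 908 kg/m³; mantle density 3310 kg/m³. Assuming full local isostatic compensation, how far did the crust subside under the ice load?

By Archimedes' principle applied to the lithosphere: the ice load ρ_ice t is balanced by mantle displaced below, ρ_m s.
s = t ρ_ice / ρ_m = 2.86 km × 908/3310 = 0.785 km.

0.785 km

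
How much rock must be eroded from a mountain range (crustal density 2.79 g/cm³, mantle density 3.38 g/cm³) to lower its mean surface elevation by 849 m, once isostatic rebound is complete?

Net drop Δ = e − u = e − e ρ_c/ρ_m = e (ρ_m − ρ_c)/ρ_m.
e = Δ ρ_m/(ρ_m − ρ_c) = 849 m × 3.38/0.59 = 4860 m.

4860 m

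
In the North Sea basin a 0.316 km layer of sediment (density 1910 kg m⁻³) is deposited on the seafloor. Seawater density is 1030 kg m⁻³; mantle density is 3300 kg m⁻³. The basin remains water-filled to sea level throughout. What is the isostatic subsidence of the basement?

0.123 km

Submarine loading: the sediment displaces seawater, and the subsidence is in turn flooded, so s (ρ_m − ρ_w) = t (ρ_sed − ρ_w).
s = 0.316 km × (1910 − 1030) / (3300 − 1030) = 0.123 km.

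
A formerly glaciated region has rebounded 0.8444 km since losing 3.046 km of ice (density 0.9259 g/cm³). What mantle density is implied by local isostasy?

ρ_m = ρ_ice t / u = 0.9259 × 3.046 km/0.8444 km = 3.34 g/cm³.

3.34 g/cm³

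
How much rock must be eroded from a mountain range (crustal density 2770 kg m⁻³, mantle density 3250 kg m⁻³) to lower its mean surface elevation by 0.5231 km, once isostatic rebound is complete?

Net drop Δ = e − u = e − e ρ_c/ρ_m = e (ρ_m − ρ_c)/ρ_m.
e = Δ ρ_m/(ρ_m − ρ_c) = 0.5231 km × 3250/480 = 3.54 km.

3.54 km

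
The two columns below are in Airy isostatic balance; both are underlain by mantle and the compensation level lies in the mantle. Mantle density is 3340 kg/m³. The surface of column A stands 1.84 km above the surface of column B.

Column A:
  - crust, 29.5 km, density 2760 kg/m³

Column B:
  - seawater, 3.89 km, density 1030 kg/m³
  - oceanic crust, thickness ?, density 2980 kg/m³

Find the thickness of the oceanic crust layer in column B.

5.5 km

Take the compensation level at the base of the deeper column (depth z_c below the surface of column A) and equate Σ ρ_i t_i down to z_c; mantle fills any gap and the z_c terms cancel.
Column A: 29.5×2760 + (z_c − 29.5)×3340
Column B: 1.84×0 + 3.89×1030 + x×2980 + (z_c − 1.84 − 3.89 − x)×3340
The z_c×3340 term appears on both sides and cancels. Collect the known terms of each column as K = Σ(ρt)_known − 3340 × (depth of known layers): K_A = 81420 − 3340×29.5 = −17110; K_B = 4006.7 − 3340×(1.84 + 3.89) = −15131.5.
Balance: K_A = K_B − x×(3340 − 2980), so x = (K_B − K_A)/(3340 − 2980) = 1978.5/360 = 5.5 km.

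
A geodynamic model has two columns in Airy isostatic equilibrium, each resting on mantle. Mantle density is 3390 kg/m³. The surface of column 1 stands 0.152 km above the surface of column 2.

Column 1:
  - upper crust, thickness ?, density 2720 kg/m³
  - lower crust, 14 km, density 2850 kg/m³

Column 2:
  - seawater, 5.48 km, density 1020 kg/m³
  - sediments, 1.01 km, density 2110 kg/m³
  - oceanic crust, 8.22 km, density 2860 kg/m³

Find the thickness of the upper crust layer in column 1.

Take the compensation level at the base of the deeper column (depth z_c below the surface of column 1) and equate Σ ρ_i t_i down to z_c; mantle fills any gap and the z_c terms cancel.
Column 1: x×2720 + 14×2850 + (z_c − 14 − x)×3390
Column 2: 0.152×0 + 5.48×1020 + 1.01×2110 + 8.22×2860 + (z_c − 0.152 − 14.71)×3390
The z_c×3390 term appears on both sides and cancels. Collect the known terms of each column as K = Σ(ρt)_known − 3390 × (depth of known layers): K_1 = 39900 − 3390×14 = −7560; K_2 = 31229.9 − 3390×(0.152 + 14.71) = −19152.28.
Balance: K_1 − x×(3390 − 2720) = K_2, so x = (K_1 − K_2)/(3390 − 2720) = 11592.3/670 = 17.3 km.

17.3 km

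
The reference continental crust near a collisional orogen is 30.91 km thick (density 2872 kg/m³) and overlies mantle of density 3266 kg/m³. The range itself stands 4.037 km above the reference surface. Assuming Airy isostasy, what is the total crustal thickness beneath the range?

64.4 km

Root depth r = h ρ_c / (ρ_m − ρ_c) = 4.037 km × 2872 / 394 = 29.43 km.
Total thickness = T + h + r = 30.91 km + 4.037 km + 29.43 km = 64.4 km.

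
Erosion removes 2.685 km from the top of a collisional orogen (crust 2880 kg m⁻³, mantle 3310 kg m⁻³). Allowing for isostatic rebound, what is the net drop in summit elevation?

Rebound u = e ρ_c/ρ_m = 2.685 km × 2880/3310 = 2.336 km.
Net surface drop = e − u = 2.685 km − 2.336 km = e (ρ_m − ρ_c)/ρ_m = 0.349 km.

0.349 km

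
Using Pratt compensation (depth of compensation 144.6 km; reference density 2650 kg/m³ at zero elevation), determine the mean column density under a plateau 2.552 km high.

2600 kg/m³

Pratt balance: ρ_ref D = ρ (D + h).
ρ = ρ_ref D/(D + h) = 2650 × 144.6 km/(144.6 km + 2.552 km) = 2600 kg/m³.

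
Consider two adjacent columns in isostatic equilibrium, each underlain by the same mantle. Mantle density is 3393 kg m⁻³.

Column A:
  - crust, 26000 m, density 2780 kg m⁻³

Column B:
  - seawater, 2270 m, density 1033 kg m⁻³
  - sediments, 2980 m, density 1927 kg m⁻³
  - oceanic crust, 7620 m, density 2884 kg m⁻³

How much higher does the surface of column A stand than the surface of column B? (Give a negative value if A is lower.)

688 m

For any compensation level in the mantle, the mantle terms cancel and isostasy reduces to e = (Σt_A − Σt_B) − (Σ(ρt)_A − Σ(ρt)_B) / ρ_m.
Σt_A = 26000 m; Σt_B = 12870 m; Σ(ρt)_A = 72280000; Σ(ρt)_B = 30063450 (in m·kg m⁻³).
e = (26000 − 12870) − (72280000 − 30063450) / 3393 = 688 m.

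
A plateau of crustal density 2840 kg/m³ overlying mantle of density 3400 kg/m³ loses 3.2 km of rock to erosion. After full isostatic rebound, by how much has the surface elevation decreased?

0.527 km

Rebound u = e ρ_c/ρ_m = 3.2 km × 2840/3400 = 2.673 km.
Net surface drop = e − u = 3.2 km − 2.673 km = e (ρ_m − ρ_c)/ρ_m = 0.527 km.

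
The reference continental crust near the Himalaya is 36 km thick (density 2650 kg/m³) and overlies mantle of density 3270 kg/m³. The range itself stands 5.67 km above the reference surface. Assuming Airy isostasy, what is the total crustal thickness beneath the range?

Root depth r = h ρ_c / (ρ_m − ρ_c) = 5.67 km × 2650 / 620 = 24.23 km.
Total thickness = T + h + r = 36 km + 5.67 km + 24.23 km = 65.9 km.

65.9 km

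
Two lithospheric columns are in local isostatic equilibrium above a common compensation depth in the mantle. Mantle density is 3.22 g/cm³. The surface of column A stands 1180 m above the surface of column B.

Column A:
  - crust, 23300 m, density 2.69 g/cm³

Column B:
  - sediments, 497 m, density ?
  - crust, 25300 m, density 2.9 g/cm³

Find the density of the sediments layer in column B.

2.31 g/cm³

Take the compensation level at the base of the deeper column (depth z_c below the surface of column A) and equate Σ ρ_i t_i down to z_c; mantle fills any gap and the z_c terms cancel.
Column A: 23300×2.69 + (z_c − 23300)×3.22
Column B: 1180×0 + 497×ρ + 25300×2.9 + (z_c − 1180 − 25797)×3.22
The z_c×3.22 term appears on both sides and cancels. Collect the known terms of each column as K = Σ(ρt)_known − 3.22 × (depth of known layers): K_A = 62677 − 3.22×23300 = −12349; K_B = 73370 − 3.22×(1180 + 25797) = −13495.94.
Balance: K_A = K_B + 497×ρ, so ρ = (K_A − K_B)/497 = 1146.94/497 = 2.31 g/cm³.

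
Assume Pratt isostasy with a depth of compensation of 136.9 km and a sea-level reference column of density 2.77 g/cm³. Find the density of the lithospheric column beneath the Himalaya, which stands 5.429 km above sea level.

2.66 g/cm³

Pratt balance: ρ_ref D = ρ (D + h).
ρ = ρ_ref D/(D + h) = 2.77 × 136.9 km/(136.9 km + 5.429 km) = 2.66 g/cm³.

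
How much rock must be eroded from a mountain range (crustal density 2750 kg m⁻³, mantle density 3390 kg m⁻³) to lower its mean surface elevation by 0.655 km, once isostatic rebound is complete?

Net drop Δ = e − u = e − e ρ_c/ρ_m = e (ρ_m − ρ_c)/ρ_m.
e = Δ ρ_m/(ρ_m − ρ_c) = 0.655 km × 3390/640 = 3.47 km.

3.47 km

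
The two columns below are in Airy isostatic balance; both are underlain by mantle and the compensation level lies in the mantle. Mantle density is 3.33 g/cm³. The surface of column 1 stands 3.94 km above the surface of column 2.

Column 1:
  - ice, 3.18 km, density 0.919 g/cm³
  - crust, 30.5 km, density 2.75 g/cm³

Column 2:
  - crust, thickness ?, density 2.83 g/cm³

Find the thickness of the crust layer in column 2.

Take the compensation level at the base of the deeper column (depth z_c below the surface of column 1) and equate Σ ρ_i t_i down to z_c; mantle fills any gap and the z_c terms cancel.
Column 1: 3.18×0.919 + 30.5×2.75 + (z_c − 33.68)×3.33
Column 2: 3.94×0 + x×2.83 + (z_c − 3.94 − 0 − x)×3.33
The z_c×3.33 term appears on both sides and cancels. Collect the known terms of each column as K = Σ(ρt)_known − 3.33 × (depth of known layers): K_1 = 86.79742 − 3.33×33.68 = −25.35698; K_2 = 0 − 3.33×(3.94 + 0) = −13.1202.
Balance: K_1 = K_2 − x×(3.33 − 2.83), so x = (K_2 − K_1)/(3.33 − 2.83) = 12.2368/0.5 = 24.5 km.

24.5 km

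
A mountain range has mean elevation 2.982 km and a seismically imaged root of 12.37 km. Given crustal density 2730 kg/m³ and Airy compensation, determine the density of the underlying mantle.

3390 kg/m³

Airy balance: ρ_c h = (ρ_m − ρ_c) r → ρ_m = ρ_c (1 + h/r).
ρ_m = 2730 × (1 + 2.982 km/12.37 km) = 3390 kg/m³.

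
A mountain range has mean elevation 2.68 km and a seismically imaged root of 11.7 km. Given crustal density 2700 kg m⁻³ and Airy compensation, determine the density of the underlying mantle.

Airy balance: ρ_c h = (ρ_m − ρ_c) r → ρ_m = ρ_c (1 + h/r).
ρ_m = 2700 × (1 + 2.68 km/11.7 km) = 3320 kg m⁻³.

3320 kg m⁻³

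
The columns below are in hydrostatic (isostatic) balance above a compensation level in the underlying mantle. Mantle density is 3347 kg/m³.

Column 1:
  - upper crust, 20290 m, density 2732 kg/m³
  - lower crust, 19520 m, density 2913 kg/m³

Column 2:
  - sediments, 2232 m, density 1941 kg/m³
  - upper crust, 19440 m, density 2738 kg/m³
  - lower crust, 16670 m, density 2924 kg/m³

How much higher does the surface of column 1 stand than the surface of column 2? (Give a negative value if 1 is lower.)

For any compensation level in the mantle, the mantle terms cancel and isostasy reduces to e = (Σt_1 − Σt_2) − (Σ(ρt)_1 − Σ(ρt)_2) / ρ_m.
Σt_1 = 39810 m; Σt_2 = 38342 m; Σ(ρt)_1 = 112294040; Σ(ρt)_2 = 106302112 (in m·kg/m³).
e = (39810 − 38342) − (112294040 − 106302112) / 3347 = −322 m.

−322 m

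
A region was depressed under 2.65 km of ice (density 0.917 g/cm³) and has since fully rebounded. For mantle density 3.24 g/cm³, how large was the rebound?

Removing the load lets mantle flow back in; uplift u satisfies ρ_ice t = ρ_m u.
u = t ρ_ice/ρ_m = 2.65 km × 0.917/3.24 = 0.75 km.

0.75 km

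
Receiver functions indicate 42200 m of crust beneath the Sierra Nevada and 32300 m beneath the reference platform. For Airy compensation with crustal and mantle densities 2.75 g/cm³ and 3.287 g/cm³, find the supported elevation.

Excess crust Δ = 42200 m − 32300 m = 9900 m, split between elevation h and root r with h + r = Δ.
Airy balance ρ_c h = (ρ_m − ρ_c) r gives r = h ρ_c/(ρ_m − ρ_c), so h (1 + ρ_c/(ρ_m − ρ_c)) = Δ, i.e. h = Δ (ρ_m − ρ_c)/ρ_m.
h = 9900 m × 0.537/3.287 = 1620 m.

1620 m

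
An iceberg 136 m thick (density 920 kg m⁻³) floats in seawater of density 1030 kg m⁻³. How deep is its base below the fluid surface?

121 m

Draft d = t ρ_obj/ρ_fluid = 136 m × 920/1030 = 121 m.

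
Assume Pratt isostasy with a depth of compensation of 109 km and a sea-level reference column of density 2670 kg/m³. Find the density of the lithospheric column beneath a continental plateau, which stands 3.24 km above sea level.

Pratt balance: ρ_ref D = ρ (D + h).
ρ = ρ_ref D/(D + h) = 2670 × 109 km/(109 km + 3.24 km) = 2590 kg/m³.

2590 kg/m³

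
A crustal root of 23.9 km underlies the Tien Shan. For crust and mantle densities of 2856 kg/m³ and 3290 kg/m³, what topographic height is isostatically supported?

3.63 km

In Airy isostatic equilibrium: ρ_c h = (ρ_m − ρ_c) r.
h = r (ρ_m − ρ_c) / ρ_c = 23.9 km × (3290 − 2856) / 2856 = 3.63 km.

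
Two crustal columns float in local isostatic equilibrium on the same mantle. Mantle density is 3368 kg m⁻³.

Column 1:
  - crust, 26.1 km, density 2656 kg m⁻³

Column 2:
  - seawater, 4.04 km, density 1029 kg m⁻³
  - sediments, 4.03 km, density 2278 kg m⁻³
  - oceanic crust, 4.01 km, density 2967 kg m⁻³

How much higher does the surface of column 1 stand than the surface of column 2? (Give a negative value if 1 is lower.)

0.93 km

For any compensation level in the mantle, the mantle terms cancel and isostasy reduces to e = (Σt_1 − Σt_2) − (Σ(ρt)_1 − Σ(ρt)_2) / ρ_m.
Σt_1 = 26.1 km; Σt_2 = 12.08 km; Σ(ρt)_1 = 69321.6; Σ(ρt)_2 = 25235.17 (in km·kg m⁻³).
e = (26.1 − 12.08) − (69321.6 − 25235.17) / 3368 = 0.93 km.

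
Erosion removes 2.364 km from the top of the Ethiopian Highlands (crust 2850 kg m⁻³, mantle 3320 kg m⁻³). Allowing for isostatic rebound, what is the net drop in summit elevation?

Rebound u = e ρ_c/ρ_m = 2.364 km × 2850/3320 = 2.029 km.
Net surface drop = e − u = 2.364 km − 2.029 km = e (ρ_m − ρ_c)/ρ_m = 0.335 km.

0.335 km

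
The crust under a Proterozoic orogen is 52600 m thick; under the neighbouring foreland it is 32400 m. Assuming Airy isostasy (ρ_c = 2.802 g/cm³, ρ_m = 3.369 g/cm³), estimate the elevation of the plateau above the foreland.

Excess crust Δ = 52600 m − 32400 m = 20200 m, split between elevation h and root r with h + r = Δ.
Airy balance ρ_c h = (ρ_m − ρ_c) r gives r = h ρ_c/(ρ_m − ρ_c), so h (1 + ρ_c/(ρ_m − ρ_c)) = Δ, i.e. h = Δ (ρ_m − ρ_c)/ρ_m.
h = 20200 m × 0.567/3.369 = 3400 m.

3400 m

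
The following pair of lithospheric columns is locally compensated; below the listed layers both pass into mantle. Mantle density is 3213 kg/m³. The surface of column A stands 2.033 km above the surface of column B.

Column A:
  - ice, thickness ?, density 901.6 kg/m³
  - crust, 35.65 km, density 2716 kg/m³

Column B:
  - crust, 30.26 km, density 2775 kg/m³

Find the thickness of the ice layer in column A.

0.895 km

Take the compensation level at the base of the deeper column (depth z_c below the surface of column A) and equate Σ ρ_i t_i down to z_c; mantle fills any gap and the z_c terms cancel.
Column A: x×901.6 + 35.65×2716 + (z_c − 35.65 − x)×3213
Column B: 2.033×0 + 30.26×2775 + (z_c − 2.033 − 30.26)×3213
The z_c×3213 term appears on both sides and cancels. Collect the known terms of each column as K = Σ(ρt)_known − 3213 × (depth of known layers): K_A = 96825.4 − 3213×35.65 = −17718.05; K_B = 83971.5 − 3213×(2.033 + 30.26) = −19785.909.
Balance: K_A − x×(3213 − 901.6) = K_B, so x = (K_A − K_B)/(3213 − 901.6) = 2067.86/2311.4 = 0.895 km.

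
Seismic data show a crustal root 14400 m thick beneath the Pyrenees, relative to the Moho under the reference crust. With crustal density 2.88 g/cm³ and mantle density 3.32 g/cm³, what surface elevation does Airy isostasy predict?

Equating mass per unit area of the two columns: ρ_c h = (ρ_m − ρ_c) r.
h = r (ρ_m − ρ_c) / ρ_c = 14400 m × (3.32 − 2.88) / 2.88 = 2200 m.

2200 m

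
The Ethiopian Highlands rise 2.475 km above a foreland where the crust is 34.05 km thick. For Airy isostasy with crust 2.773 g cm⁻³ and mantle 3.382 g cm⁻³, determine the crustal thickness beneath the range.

47.8 km

Root depth r = h ρ_c / (ρ_m − ρ_c) = 2.475 km × 2.773 / 0.609 = 11.27 km.
Total thickness = T + h + r = 34.05 km + 2.475 km + 11.27 km = 47.8 km.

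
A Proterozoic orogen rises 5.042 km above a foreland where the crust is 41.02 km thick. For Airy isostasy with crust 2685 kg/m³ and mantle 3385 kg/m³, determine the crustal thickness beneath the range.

65.4 km

Root depth r = h ρ_c / (ρ_m − ρ_c) = 5.042 km × 2685 / 700 = 19.34 km.
Total thickness = T + h + r = 41.02 km + 5.042 km + 19.34 km = 65.4 km.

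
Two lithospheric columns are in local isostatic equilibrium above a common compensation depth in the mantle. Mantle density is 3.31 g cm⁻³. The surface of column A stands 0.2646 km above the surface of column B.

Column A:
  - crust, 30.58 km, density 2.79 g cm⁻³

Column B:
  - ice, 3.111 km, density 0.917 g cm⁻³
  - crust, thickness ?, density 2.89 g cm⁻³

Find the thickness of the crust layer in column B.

Take the compensation level at the base of the deeper column (depth z_c below the surface of column A) and equate Σ ρ_i t_i down to z_c; mantle fills any gap and the z_c terms cancel.
Column A: 30.58×2.79 + (z_c − 30.58)×3.31
Column B: 0.2646×0 + 3.111×0.917 + x×2.89 + (z_c − 0.2646 − 3.111 − x)×3.31
The z_c×3.31 term appears on both sides and cancels. Collect the known terms of each column as K = Σ(ρt)_known − 3.31 × (depth of known layers): K_A = 85.3182 − 3.31×30.58 = −15.9016; K_B = 2.852787 − 3.31×(0.2646 + 3.111) = −8.320449.
Balance: K_A = K_B − x×(3.31 − 2.89), so x = (K_B − K_A)/(3.31 − 2.89) = 7.58115/0.42 = 18.1 km.

18.1 km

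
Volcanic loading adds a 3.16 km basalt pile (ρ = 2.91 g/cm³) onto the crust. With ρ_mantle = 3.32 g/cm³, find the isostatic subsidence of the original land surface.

Subaerial loading: s = t ρ_load / ρ_m.
s = 3.16 km × 2.91/3.32 = 2.77 km.

2.77 km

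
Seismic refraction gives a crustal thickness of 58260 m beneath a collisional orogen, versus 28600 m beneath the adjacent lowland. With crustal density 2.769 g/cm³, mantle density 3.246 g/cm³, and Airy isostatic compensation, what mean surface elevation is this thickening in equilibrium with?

4360 m

Excess crust Δ = 58260 m − 28600 m = 29660 m, split between elevation h and root r with h + r = Δ.
Airy balance ρ_c h = (ρ_m − ρ_c) r gives r = h ρ_c/(ρ_m − ρ_c), so h (1 + ρ_c/(ρ_m − ρ_c)) = Δ, i.e. h = Δ (ρ_m − ρ_c)/ρ_m.
h = 29660 m × 0.477/3.246 = 4360 m.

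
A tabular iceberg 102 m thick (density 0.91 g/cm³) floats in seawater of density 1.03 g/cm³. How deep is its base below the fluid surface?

Draft d = t ρ_obj/ρ_fluid = 102 m × 0.91/1.03 = 90.1 m.

90.1 m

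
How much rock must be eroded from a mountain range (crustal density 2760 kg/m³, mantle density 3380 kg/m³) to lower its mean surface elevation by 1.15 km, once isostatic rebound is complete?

6.27 km

Net drop Δ = e − u = e − e ρ_c/ρ_m = e (ρ_m − ρ_c)/ρ_m.
e = Δ ρ_m/(ρ_m − ρ_c) = 1.15 km × 3380/620 = 6.27 km.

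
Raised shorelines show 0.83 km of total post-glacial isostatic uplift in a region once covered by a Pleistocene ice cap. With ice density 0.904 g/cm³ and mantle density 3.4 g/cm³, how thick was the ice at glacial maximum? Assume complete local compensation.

u = t ρ_ice/ρ_m → t = u ρ_m/ρ_ice = 0.83 km × 3.4/0.904 = 3.12 km.

3.12 km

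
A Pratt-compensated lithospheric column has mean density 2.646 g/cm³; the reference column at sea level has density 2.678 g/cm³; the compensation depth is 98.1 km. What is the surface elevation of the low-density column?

ρ_ref D = ρ (D + h) → h = D (ρ_ref − ρ)/ρ.
h = 98.1 km × (2.678 − 2.646)/2.646 = 1.19 km.

1.19 km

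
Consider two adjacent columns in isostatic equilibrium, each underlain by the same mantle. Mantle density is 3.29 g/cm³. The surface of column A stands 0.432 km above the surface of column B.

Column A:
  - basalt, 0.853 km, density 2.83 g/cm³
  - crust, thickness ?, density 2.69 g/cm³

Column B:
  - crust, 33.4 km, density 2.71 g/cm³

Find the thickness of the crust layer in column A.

34 km

Take the compensation level at the base of the deeper column (depth z_c below the surface of column A) and equate Σ ρ_i t_i down to z_c; mantle fills any gap and the z_c terms cancel.
Column A: 0.853×2.83 + x×2.69 + (z_c − 0.853 − x)×3.29
Column B: 0.432×0 + 33.4×2.71 + (z_c − 0.432 − 33.4)×3.29
The z_c×3.29 term appears on both sides and cancels. Collect the known terms of each column as K = Σ(ρt)_known − 3.29 × (depth of known layers): K_A = 2.41399 − 3.29×0.853 = −0.39238; K_B = 90.514 − 3.29×(0.432 + 33.4) = −20.79328.
Balance: K_A − x×(3.29 − 2.69) = K_B, so x = (K_A − K_B)/(3.29 − 2.69) = 20.4009/0.6 = 34 km.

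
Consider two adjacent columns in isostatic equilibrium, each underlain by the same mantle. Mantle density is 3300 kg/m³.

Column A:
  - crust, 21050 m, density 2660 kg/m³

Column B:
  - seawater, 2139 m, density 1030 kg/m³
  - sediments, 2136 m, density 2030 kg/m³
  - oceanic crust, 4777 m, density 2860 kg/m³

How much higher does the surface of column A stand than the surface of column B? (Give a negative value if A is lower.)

For any compensation level in the mantle, the mantle terms cancel and isostasy reduces to e = (Σt_A − Σt_B) − (Σ(ρt)_A − Σ(ρt)_B) / ρ_m.
Σt_A = 21050 m; Σt_B = 9052 m; Σ(ρt)_A = 55993000; Σ(ρt)_B = 20201470 (in m·kg/m³).
e = (21050 − 9052) − (55993000 − 20201470) / 3300 = 1150 m.

1150 m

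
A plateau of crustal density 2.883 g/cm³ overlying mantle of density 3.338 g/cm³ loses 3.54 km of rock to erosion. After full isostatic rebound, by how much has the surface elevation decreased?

0.483 km

Rebound u = e ρ_c/ρ_m = 3.54 km × 2.883/3.338 = 3.057 km.
Net surface drop = e − u = 3.54 km − 3.057 km = e (ρ_m − ρ_c)/ρ_m = 0.483 km.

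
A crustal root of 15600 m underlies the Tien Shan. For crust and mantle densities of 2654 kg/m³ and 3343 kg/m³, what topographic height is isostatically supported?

4050 m

By Archimedes' principle applied to the lithosphere: ρ_c h = (ρ_m − ρ_c) r.
h = r (ρ_m − ρ_c) / ρ_c = 15600 m × (3343 − 2654) / 2654 = 4050 m.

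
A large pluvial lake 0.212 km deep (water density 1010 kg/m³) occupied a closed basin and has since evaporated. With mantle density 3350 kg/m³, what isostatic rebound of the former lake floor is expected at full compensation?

0.0639 km

u = d ρ_w/ρ_m = 0.212 km × 1010/3350 = 0.0639 km.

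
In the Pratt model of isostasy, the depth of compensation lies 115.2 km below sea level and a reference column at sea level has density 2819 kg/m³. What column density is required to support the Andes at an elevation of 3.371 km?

Pratt balance: ρ_ref D = ρ (D + h).
ρ = ρ_ref D/(D + h) = 2819 × 115.2 km/(115.2 km + 3.371 km) = 2740 kg/m³.

2740 kg/m³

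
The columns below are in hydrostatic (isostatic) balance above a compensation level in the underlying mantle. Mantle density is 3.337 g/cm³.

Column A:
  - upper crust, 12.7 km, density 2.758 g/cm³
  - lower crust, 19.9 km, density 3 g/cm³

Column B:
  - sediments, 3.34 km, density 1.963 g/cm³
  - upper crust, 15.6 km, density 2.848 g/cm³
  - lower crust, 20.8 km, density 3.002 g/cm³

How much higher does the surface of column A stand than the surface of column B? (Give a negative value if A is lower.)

For any compensation level in the mantle, the mantle terms cancel and isostasy reduces to e = (Σt_A − Σt_B) − (Σ(ρt)_A − Σ(ρt)_B) / ρ_m.
Σt_A = 32.6 km; Σt_B = 39.74 km; Σ(ρt)_A = 94.7266; Σ(ρt)_B = 113.42682 (in km·g/cm³).
e = (32.6 − 39.74) − (94.7266 − 113.42682) / 3.337 = −1.54 km.

−1.54 km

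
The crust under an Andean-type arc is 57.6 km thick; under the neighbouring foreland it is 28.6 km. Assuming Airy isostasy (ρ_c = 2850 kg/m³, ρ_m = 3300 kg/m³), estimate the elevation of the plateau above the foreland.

Excess crust Δ = 57.6 km − 28.6 km = 29 km, split between elevation h and root r with h + r = Δ.
Airy balance ρ_c h = (ρ_m − ρ_c) r gives r = h ρ_c/(ρ_m − ρ_c), so h (1 + ρ_c/(ρ_m − ρ_c)) = Δ, i.e. h = Δ (ρ_m − ρ_c)/ρ_m.
h = 29 km × 450/3300 = 3.95 km.

3.95 km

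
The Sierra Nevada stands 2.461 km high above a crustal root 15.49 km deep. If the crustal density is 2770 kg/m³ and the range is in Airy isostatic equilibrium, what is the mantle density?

3210 kg/m³

Airy balance: ρ_c h = (ρ_m − ρ_c) r → ρ_m = ρ_c (1 + h/r).
ρ_m = 2770 × (1 + 2.461 km/15.49 km) = 3210 kg/m³.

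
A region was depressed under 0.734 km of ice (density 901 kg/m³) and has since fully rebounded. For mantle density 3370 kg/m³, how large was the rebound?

0.196 km

Removing the load lets mantle flow back in; uplift u satisfies ρ_ice t = ρ_m u.
u = t ρ_ice/ρ_m = 0.734 km × 901/3370 = 0.196 km.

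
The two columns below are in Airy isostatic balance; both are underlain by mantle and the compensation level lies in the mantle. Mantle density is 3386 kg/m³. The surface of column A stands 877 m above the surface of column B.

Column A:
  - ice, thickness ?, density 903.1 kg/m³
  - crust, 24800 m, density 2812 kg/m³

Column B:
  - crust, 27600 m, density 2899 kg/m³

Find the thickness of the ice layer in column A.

Take the compensation level at the base of the deeper column (depth z_c below the surface of column A) and equate Σ ρ_i t_i down to z_c; mantle fills any gap and the z_c terms cancel.
Column A: x×903.1 + 24800×2812 + (z_c − 24800 − x)×3386
Column B: 877×0 + 27600×2899 + (z_c − 877 − 27600)×3386
The z_c×3386 term appears on both sides and cancels. Collect the known terms of each column as K = Σ(ρt)_known − 3386 × (depth of known layers): K_A = 69737600 − 3386×24800 = −14235200; K_B = 80012400 − 3386×(877 + 27600) = −16410722.
Balance: K_A − x×(3386 − 903.1) = K_B, so x = (K_A − K_B)/(3386 − 903.1) = 2175520/2482.9 = 876 m.

876 m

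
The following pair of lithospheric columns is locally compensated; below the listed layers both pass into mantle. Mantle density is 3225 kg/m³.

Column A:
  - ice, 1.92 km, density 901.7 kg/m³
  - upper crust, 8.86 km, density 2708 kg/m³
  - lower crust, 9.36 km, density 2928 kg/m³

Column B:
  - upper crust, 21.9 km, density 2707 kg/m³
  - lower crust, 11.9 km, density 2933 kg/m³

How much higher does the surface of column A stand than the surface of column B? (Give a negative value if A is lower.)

For any compensation level in the mantle, the mantle terms cancel and isostasy reduces to e = (Σt_A − Σt_B) − (Σ(ρt)_A − Σ(ρt)_B) / ρ_m.
Σt_A = 20.14 km; Σt_B = 33.8 km; Σ(ρt)_A = 53130.224; Σ(ρt)_B = 94186 (in km·kg/m³).
e = (20.14 − 33.8) − (53130.224 − 94186) / 3225 = −0.93 km.

−0.93 km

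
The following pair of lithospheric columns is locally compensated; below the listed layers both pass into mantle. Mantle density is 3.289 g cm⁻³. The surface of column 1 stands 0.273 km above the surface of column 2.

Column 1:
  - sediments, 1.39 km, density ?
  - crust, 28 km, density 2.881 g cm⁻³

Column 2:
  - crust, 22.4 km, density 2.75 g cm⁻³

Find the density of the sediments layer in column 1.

Take the compensation level at the base of the deeper column (depth z_c below the surface of column 1) and equate Σ ρ_i t_i down to z_c; mantle fills any gap and the z_c terms cancel.
Column 1: 1.39×ρ + 28×2.881 + (z_c − 29.39)×3.289
Column 2: 0.273×0 + 22.4×2.75 + (z_c − 0.273 − 22.4)×3.289
The z_c×3.289 term appears on both sides and cancels. Collect the known terms of each column as K = Σ(ρt)_known − 3.289 × (depth of known layers): K_1 = 80.668 − 3.289×29.39 = −15.99571; K_2 = 61.6 − 3.289×(0.273 + 22.4) = −12.971497.
Balance: K_1 + 1.39×ρ = K_2, so ρ = (K_2 − K_1)/1.39 = 3.02421/1.39 = 2.18 g cm⁻³.

2.18 g cm⁻³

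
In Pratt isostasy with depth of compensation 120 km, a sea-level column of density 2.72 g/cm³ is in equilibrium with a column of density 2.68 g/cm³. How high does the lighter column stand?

1.79 km

ρ_ref D = ρ (D + h) → h = D (ρ_ref − ρ)/ρ.
h = 120 km × (2.72 − 2.68)/2.68 = 1.79 km.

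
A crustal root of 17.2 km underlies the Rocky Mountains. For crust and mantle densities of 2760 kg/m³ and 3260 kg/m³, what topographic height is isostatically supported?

Equating mass per unit area of the two columns: ρ_c h = (ρ_m − ρ_c) r.
h = r (ρ_m − ρ_c) / ρ_c = 17.2 km × (3260 − 2760) / 2760 = 3.12 km.

3.12 km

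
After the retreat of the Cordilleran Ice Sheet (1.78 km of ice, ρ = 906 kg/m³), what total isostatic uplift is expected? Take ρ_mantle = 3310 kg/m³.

Removing the load lets mantle flow back in; uplift u satisfies ρ_ice t = ρ_m u.
u = t ρ_ice/ρ_m = 1.78 km × 906/3310 = 0.487 km.

0.487 km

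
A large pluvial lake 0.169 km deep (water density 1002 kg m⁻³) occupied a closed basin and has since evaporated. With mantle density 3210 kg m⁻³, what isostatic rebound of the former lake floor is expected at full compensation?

u = d ρ_w/ρ_m = 0.169 km × 1002/3210 = 0.0528 km.

0.0528 km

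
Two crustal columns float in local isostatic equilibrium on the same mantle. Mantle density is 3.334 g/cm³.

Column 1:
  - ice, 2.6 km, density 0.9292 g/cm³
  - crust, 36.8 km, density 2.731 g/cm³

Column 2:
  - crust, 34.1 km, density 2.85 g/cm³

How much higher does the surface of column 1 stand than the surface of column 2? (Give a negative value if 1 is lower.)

For any compensation level in the mantle, the mantle terms cancel and isostasy reduces to e = (Σt_1 − Σt_2) − (Σ(ρt)_1 − Σ(ρt)_2) / ρ_m.
Σt_1 = 39.4 km; Σt_2 = 34.1 km; Σ(ρt)_1 = 102.91672; Σ(ρt)_2 = 97.185 (in km·g/cm³).
e = (39.4 − 34.1) − (102.91672 − 97.185) / 3.334 = 3.58 km.

3.58 km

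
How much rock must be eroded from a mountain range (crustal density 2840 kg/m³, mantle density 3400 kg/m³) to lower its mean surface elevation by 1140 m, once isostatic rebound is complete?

6920 m

Net drop Δ = e − u = e − e ρ_c/ρ_m = e (ρ_m − ρ_c)/ρ_m.
e = Δ ρ_m/(ρ_m − ρ_c) = 1140 m × 3400/560 = 6920 m.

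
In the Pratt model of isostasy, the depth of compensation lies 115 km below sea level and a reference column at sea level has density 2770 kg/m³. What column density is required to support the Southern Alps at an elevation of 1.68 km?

2730 kg/m³

Pratt balance: ρ_ref D = ρ (D + h).
ρ = ρ_ref D/(D + h) = 2770 × 115 km/(115 km + 1.68 km) = 2730 kg/m³.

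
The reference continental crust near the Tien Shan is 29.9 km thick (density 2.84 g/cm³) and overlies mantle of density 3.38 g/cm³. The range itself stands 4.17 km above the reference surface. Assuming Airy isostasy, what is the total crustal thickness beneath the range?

56 km

Root depth r = h ρ_c / (ρ_m − ρ_c) = 4.17 km × 2.84 / 0.54 = 21.93 km.
Total thickness = T + h + r = 29.9 km + 4.17 km + 21.93 km = 56 km.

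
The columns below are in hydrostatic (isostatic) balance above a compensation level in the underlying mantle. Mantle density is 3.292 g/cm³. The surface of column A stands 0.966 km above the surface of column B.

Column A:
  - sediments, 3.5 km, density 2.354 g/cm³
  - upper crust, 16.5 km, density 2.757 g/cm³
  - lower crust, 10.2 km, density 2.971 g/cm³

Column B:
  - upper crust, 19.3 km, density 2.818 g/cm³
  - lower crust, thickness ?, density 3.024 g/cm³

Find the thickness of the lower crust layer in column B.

11.4 km

Take the compensation level at the base of the deeper column (depth z_c below the surface of column A) and equate Σ ρ_i t_i down to z_c; mantle fills any gap and the z_c terms cancel.
Column A: 3.5×2.354 + 16.5×2.757 + 10.2×2.971 + (z_c − 30.2)×3.292
Column B: 0.966×0 + 19.3×2.818 + x×3.024 + (z_c − 0.966 − 19.3 − x)×3.292
The z_c×3.292 term appears on both sides and cancels. Collect the known terms of each column as K = Σ(ρt)_known − 3.292 × (depth of known layers): K_A = 84.0337 − 3.292×30.2 = −15.3847; K_B = 54.3874 − 3.292×(0.966 + 19.3) = −12.328272.
Balance: K_A = K_B − x×(3.292 − 3.024), so x = (K_B − K_A)/(3.292 − 3.024) = 3.05643/0.268 = 11.4 km.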